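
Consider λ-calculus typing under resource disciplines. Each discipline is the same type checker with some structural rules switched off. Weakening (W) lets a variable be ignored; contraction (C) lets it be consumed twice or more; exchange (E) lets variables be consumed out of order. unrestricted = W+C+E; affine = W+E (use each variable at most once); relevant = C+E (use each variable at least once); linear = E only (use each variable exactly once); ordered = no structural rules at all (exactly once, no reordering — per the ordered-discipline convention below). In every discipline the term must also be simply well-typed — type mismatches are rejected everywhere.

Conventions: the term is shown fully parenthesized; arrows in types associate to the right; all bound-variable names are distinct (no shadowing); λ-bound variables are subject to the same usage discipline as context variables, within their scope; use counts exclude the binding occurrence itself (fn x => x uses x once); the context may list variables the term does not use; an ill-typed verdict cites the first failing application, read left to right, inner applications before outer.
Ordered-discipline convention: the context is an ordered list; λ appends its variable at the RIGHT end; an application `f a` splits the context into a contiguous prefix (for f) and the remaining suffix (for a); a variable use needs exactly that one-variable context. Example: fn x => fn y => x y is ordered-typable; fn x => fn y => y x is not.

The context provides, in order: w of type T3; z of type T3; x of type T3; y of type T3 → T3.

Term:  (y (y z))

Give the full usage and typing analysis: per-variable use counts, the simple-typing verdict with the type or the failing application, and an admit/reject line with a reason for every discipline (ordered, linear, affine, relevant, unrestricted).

usage: w: 0; z: 1; x: 0; y: 2
uses in reading order: y, y, z
typing: the term checks, with type T3
ordered: ✗, uses contraction: y ×2; w, x never used (weakening)
linear: ✗, uses contraction: y ×2; w, x never used (weakening)
affine: ✗, uses contraction: y ×2
relevant: ✗, w, x never used (weakening)
unrestricted: ✓, type-checks (T3) and nothing is barred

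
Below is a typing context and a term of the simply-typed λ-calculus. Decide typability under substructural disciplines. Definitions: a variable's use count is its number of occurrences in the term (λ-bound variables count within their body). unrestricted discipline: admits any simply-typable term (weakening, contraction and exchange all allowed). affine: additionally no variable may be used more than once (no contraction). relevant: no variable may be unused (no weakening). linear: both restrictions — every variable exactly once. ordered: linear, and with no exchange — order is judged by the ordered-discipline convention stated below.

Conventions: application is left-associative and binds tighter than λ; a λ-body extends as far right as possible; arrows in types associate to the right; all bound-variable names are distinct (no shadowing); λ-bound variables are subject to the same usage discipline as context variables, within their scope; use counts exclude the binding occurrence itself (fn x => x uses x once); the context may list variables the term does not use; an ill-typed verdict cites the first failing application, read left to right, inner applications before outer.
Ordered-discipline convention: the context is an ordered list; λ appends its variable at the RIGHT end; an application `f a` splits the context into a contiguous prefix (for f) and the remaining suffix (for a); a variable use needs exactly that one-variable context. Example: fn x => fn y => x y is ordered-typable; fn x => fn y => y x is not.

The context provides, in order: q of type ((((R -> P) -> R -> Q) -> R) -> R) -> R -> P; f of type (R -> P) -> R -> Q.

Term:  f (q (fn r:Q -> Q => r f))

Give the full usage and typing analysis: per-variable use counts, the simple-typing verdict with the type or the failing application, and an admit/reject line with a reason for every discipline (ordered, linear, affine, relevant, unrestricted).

usage: q ×1; f ×2; r (λ-bound) ×1
order of uses: f, q, r, f
typing: ill-typed: an argument (R -> P) -> R -> Q mismatches the expected Q
ordered: ✗ — not simply typable
linear: ✗ — fails simple typing
affine: ✗ — a type mismatch blocks all five
relevant: ✗ — the type mismatch rejects it
unrestricted: ✗ — not simply typable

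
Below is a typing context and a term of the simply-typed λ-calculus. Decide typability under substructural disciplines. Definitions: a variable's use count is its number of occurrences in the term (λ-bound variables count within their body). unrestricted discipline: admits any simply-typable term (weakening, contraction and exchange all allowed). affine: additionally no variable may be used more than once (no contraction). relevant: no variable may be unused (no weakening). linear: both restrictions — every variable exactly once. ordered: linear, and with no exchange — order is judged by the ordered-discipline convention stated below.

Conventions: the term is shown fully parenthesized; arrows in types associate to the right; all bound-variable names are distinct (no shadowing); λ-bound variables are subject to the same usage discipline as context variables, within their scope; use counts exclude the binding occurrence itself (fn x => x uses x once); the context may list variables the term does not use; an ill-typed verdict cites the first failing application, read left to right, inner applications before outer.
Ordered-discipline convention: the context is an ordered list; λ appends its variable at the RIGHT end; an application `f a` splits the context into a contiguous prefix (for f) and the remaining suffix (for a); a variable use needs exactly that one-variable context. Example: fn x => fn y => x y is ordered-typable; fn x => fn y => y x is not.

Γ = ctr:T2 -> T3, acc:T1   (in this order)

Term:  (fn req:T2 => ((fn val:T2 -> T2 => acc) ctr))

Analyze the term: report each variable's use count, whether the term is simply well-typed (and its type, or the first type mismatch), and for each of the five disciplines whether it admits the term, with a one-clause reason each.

use counts: ctr: 1, acc: 1, req [bound]: 0, val [bound]: 0
uses in reading order: acc, ctr
typing: ill-typed: argument of type T2 -> T3 where T2 -> T2 is required
ordered ✗ (a type mismatch blocks all five)
linear ✗ (the type mismatch rejects it)
affine ✗ (not simply typable)
relevant ✗ (fails simple typing)
unrestricted ✗ (a type mismatch blocks all five)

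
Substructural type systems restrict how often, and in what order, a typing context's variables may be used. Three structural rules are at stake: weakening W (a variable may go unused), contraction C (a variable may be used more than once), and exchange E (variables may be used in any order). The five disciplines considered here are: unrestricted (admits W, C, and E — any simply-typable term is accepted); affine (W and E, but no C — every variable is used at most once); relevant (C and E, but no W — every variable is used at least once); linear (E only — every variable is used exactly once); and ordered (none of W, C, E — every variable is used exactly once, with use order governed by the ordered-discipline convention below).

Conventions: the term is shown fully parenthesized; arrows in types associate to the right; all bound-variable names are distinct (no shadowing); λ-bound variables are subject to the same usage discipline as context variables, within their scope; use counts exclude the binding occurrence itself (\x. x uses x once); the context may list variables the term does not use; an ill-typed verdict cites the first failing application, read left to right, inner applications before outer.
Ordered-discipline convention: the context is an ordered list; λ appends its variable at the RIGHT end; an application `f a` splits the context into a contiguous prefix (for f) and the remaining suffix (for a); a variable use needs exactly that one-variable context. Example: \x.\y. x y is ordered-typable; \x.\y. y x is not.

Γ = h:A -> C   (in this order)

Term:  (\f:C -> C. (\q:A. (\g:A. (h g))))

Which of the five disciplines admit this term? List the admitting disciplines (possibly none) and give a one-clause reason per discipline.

admitted in: affine, unrestricted
use counts: h ×1; f [bound] ×0; q [bound] ×0; g [bound] ×1
left-to-right use order: h, g
typing: well-typed at (C -> C) -> A -> A -> C
ordered: ✗ — f, q left unused
linear: ✗ — f, q left unused
affine: ✓ — none of h, f, q, g used more than once
relevant: ✗ — f, q left unused
unrestricted: ✓ — well-typed at (C -> C) -> A -> A -> C; no restrictions here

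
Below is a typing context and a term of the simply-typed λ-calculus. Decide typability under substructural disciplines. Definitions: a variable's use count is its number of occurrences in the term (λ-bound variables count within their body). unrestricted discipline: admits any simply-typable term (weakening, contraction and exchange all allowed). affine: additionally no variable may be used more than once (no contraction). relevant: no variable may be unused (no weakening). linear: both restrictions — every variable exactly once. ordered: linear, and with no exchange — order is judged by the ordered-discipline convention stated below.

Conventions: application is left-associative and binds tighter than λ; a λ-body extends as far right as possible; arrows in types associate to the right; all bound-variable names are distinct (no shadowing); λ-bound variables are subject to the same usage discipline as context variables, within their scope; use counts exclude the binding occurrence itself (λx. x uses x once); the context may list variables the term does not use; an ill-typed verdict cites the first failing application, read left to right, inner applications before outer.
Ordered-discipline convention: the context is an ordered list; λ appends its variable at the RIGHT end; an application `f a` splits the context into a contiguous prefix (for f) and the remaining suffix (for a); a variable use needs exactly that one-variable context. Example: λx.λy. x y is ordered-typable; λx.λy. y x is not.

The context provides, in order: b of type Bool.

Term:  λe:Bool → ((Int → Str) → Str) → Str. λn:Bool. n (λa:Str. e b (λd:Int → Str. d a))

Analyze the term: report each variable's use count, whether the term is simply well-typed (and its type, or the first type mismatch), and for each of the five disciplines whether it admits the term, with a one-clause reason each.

counts: b: 1×, e (λ-bound): 1×, n (λ-bound): 1×, a (λ-bound): 1×, d (λ-bound): 1×
order of uses: n, e, b, d, a
typing: ill-typed: an argument Str mismatches the expected Int
ordered ✗ (a type mismatch blocks all five)
linear ✗ (the type mismatch rejects it)
affine ✗ (not simply typable)
relevant ✗ (fails simple typing)
unrestricted ✗ (a type mismatch blocks all five)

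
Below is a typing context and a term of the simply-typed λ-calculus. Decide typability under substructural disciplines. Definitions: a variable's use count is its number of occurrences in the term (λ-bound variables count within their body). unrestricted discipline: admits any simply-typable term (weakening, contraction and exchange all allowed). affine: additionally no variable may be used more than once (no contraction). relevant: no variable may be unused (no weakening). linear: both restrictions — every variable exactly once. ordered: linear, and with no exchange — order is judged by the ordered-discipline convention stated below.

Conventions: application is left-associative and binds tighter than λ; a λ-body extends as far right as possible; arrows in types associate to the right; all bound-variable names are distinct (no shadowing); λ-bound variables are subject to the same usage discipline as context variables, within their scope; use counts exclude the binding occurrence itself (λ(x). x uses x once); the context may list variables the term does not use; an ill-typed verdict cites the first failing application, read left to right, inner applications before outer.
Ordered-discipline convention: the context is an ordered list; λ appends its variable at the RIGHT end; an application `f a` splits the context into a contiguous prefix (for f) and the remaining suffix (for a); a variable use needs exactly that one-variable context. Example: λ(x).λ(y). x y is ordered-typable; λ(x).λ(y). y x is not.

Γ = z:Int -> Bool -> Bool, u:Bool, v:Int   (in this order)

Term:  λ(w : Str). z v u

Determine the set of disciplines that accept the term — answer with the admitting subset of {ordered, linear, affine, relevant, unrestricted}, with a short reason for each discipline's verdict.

admitting disciplines: affine, unrestricted
use counts: z=1, u=1, v=1, w (bound)=0
uses in reading order: z, v, u
typing: the term checks, with type Str -> Bool
ordered: ✗ — unused: w — weakening required
linear: ✗ — unused: w — weakening required
affine: ✓ — z, u, v, w: no repeats, contraction unneeded
relevant: ✗ — unused: w — weakening required
unrestricted: ✓ — typability at Str -> Bool is all that's needed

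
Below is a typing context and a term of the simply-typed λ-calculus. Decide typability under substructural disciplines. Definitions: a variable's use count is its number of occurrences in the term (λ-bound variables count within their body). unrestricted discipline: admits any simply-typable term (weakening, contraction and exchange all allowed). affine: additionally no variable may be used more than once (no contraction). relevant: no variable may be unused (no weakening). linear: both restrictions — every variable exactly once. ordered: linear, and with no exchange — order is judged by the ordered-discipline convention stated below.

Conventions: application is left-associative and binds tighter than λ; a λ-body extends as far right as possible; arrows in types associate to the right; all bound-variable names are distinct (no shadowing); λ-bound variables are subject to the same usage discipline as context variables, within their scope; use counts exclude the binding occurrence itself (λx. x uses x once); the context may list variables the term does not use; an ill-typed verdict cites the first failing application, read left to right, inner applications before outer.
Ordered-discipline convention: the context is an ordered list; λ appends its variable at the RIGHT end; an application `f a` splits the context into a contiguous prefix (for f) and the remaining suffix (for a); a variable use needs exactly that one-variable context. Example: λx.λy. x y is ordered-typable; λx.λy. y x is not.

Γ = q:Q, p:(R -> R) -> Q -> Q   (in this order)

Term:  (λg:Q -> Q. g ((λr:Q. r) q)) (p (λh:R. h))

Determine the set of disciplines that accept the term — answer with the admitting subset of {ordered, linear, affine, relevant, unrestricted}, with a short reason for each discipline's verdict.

admitted by: linear, affine, relevant, unrestricted
usage: q ×1; p ×1; g [bound] ×1; r [bound] ×1; h [bound] ×1
use order (left to right): g, r, q, p, h
typing: the term checks, with type Q
ordered: ✗ — no ordered split (uses run g, r, q, p, h)
linear: ✓ — exactly-once usage across q, p, g, r, h
affine: ✓ — at most one use each (q, p, g, r, h)
relevant: ✓ — every one of q, p, g, r, h appears
unrestricted: ✓ — typability at Q is all that's needed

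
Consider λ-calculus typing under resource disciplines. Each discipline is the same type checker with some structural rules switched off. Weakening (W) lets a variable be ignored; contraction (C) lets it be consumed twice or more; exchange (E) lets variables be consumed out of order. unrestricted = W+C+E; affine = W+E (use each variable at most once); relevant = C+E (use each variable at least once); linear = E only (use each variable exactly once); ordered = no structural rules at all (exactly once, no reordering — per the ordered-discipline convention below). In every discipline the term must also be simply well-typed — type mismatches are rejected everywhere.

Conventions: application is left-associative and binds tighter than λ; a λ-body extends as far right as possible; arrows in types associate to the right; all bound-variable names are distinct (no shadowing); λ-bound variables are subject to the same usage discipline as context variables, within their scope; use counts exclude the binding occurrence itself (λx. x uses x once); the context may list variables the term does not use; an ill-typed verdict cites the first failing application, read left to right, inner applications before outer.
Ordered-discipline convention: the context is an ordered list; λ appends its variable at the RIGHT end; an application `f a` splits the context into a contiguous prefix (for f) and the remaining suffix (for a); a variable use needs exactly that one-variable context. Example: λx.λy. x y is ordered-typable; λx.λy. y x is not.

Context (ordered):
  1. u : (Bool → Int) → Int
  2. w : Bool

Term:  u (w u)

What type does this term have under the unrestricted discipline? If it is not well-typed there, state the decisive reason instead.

not well-typed under unrestricted — the type mismatch rejects it
variable uses: u=2; w=1
use order (left to right): u, w, u
typing: ill-typed: can't apply a value of type Bool
summary: ordered ✗, linear ✗, affine ✗, relevant ✗, unrestricted ✗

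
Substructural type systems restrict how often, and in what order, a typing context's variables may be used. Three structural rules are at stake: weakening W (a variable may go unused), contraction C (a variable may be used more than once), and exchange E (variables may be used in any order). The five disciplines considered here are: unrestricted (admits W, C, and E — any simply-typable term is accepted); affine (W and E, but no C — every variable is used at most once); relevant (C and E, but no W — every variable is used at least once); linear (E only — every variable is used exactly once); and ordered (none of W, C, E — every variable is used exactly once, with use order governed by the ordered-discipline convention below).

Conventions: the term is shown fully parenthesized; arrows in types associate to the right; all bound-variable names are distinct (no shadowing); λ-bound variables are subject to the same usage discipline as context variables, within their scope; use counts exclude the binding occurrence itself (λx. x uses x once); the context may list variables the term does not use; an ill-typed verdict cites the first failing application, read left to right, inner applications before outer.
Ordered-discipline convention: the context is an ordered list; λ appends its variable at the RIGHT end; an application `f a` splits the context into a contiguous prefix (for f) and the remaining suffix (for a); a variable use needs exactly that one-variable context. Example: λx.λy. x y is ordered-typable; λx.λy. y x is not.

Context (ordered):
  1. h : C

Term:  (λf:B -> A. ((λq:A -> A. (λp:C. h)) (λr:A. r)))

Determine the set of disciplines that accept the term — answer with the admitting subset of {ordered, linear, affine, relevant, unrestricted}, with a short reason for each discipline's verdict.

admitted by: affine, unrestricted
usage: h: 1×; f [bound]: 0×; q [bound]: 0×; p [bound]: 0×; r [bound]: 1×
use order (left to right): h, r
typing: ✓ — (B -> A) -> C -> C
ordered ✗ (f, q, p never used (weakening))
linear ✗ (f, q, p never used (weakening))
affine ✓ (none of h, f, q, p, r used more than once)
relevant ✗ (f, q, p never used (weakening))
unrestricted ✓ (simply typable at (B -> A) -> C -> C; W, C, E all held)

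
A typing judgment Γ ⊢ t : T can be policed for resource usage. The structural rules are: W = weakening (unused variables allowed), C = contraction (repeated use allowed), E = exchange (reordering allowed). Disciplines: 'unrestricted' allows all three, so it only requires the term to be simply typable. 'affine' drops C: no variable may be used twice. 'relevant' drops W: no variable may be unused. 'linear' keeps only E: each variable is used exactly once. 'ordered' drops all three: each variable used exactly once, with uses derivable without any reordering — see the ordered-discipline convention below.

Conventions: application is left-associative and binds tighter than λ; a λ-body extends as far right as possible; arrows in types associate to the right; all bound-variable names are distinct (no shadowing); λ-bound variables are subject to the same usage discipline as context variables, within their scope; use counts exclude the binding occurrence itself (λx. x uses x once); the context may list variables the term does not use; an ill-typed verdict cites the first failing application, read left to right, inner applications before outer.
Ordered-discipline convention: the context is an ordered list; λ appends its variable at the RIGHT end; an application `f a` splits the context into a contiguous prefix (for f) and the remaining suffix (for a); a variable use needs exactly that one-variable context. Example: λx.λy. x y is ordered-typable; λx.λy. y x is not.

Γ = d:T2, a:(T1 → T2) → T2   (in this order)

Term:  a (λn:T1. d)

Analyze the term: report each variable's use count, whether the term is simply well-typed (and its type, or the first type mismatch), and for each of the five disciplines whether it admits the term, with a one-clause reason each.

usage: d: 1×, a: 1×, n (bound): 0×
use order (left to right): a, d
typing: well-typed at T2
ordered ✗ (unused: n — weakening required)
linear ✗ (unused: n — weakening required)
affine ✓ (no duplicate uses among d, a, n)
relevant ✗ (unused: n — weakening required)
unrestricted ✓ (simply typable at T2; W, C, E all held)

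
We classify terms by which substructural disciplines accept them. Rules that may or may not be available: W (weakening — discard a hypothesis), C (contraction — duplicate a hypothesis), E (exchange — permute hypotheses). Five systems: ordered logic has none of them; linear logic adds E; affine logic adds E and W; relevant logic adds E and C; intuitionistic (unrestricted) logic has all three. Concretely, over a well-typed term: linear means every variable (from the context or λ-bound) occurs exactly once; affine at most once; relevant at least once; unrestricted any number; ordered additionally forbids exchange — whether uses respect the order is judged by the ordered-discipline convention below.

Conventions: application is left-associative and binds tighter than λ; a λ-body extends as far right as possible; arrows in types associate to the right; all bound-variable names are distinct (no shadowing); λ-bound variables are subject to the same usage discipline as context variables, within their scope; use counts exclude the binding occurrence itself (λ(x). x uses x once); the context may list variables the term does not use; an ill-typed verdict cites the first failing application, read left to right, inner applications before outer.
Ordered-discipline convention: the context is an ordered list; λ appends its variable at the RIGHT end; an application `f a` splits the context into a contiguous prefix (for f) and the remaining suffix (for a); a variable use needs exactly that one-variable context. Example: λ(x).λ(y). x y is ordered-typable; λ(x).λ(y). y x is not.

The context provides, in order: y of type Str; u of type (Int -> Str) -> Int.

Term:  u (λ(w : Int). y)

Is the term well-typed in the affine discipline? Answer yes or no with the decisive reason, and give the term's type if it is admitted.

yes — y, u, w: no repeats, contraction unneeded; term : Int
use counts: y: 1×, u: 1×, w (λ-bound): 0×
order of uses: u, y
typing: well-typed — term : Int
across the five disciplines: ordered ✗, linear ✗, affine ✓, relevant ✗, unrestricted ✓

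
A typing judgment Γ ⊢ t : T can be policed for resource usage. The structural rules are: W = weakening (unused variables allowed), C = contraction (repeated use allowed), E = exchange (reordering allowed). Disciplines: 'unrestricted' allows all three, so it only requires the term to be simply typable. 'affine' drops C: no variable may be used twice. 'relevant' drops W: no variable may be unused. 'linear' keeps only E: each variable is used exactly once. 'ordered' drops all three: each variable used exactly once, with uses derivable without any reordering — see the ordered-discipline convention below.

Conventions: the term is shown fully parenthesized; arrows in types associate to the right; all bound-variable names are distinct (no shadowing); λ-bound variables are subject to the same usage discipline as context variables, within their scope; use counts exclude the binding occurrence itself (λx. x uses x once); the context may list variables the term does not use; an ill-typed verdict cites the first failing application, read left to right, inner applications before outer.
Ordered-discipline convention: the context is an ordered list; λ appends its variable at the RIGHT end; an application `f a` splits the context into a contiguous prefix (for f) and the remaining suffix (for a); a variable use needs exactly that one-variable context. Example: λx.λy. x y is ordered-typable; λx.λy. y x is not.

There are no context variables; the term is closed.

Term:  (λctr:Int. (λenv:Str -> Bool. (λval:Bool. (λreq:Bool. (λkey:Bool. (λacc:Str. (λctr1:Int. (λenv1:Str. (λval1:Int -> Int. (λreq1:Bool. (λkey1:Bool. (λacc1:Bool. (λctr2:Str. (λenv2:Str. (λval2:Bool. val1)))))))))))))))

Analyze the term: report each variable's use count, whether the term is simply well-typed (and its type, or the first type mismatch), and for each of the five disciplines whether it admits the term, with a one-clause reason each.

usage: ctr [bound]=0; env [bound]=0; val [bound]=0; req [bound]=0; key [bound]=0; acc [bound]=0; ctr1 [bound]=0; env1 [bound]=0; val1 [bound]=1; req1 [bound]=0; key1 [bound]=0; acc1 [bound]=0; ctr2 [bound]=0; env2 [bound]=0; val2 [bound]=0
use order (left to right): val1
typing: well-typed at Int -> (Str -> Bool) -> Bool -> Bool -> Bool -> Str -> Int -> Str -> (Int -> Int) -> Bool -> Bool -> Bool -> Str -> Str -> Bool -> Int -> Int
ordered: ✗, ctr, env, val, req, key, acc, ctr1, env1, req1, key1, acc1, ctr2, env2, val2 left unused
linear: ✗, ctr, env, val, req, key, acc, ctr1, env1, req1, key1, acc1, ctr2, env2, val2 left unused
affine: ✓, at most one use each (ctr, env, val, req, key, acc, ctr1, env1, val1, req1, key1, acc1, ctr2, env2, val2)
relevant: ✗, ctr, env, val, req, key, acc, ctr1, env1, req1, key1, acc1, ctr2, env2, val2 left unused
unrestricted: ✓, type-checks (Int -> (Str -> Bool) -> Bool -> Bool -> Bool -> Str -> Int -> Str -> (Int -> Int) -> Bool -> Bool -> Bool -> Str -> Str -> Bool -> Int -> Int) and nothing is barred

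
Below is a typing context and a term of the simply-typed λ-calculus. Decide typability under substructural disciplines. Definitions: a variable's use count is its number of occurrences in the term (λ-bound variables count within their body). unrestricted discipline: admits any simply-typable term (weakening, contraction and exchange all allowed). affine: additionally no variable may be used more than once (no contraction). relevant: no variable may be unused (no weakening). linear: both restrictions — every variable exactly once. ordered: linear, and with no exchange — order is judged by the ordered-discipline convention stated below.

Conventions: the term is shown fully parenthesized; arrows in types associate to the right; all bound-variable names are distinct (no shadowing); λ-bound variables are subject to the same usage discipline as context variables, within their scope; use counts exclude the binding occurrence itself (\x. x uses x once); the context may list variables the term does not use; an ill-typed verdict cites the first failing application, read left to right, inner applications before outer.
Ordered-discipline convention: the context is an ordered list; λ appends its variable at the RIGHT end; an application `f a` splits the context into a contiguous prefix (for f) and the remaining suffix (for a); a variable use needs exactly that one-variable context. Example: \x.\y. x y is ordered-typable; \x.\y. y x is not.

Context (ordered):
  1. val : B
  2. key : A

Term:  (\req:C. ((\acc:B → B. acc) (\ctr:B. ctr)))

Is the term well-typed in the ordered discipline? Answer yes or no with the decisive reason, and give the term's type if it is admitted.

no — unused: val, key, req — weakening required
counts: val: 0×; key: 0×; req [bound]: 0×; acc [bound]: 1×; ctr [bound]: 1×
left-to-right use order: acc, ctr
typing: ✓ — C → B → B
per-discipline verdicts: ordered ✗, linear ✗, affine ✓, relevant ✗, unrestricted ✓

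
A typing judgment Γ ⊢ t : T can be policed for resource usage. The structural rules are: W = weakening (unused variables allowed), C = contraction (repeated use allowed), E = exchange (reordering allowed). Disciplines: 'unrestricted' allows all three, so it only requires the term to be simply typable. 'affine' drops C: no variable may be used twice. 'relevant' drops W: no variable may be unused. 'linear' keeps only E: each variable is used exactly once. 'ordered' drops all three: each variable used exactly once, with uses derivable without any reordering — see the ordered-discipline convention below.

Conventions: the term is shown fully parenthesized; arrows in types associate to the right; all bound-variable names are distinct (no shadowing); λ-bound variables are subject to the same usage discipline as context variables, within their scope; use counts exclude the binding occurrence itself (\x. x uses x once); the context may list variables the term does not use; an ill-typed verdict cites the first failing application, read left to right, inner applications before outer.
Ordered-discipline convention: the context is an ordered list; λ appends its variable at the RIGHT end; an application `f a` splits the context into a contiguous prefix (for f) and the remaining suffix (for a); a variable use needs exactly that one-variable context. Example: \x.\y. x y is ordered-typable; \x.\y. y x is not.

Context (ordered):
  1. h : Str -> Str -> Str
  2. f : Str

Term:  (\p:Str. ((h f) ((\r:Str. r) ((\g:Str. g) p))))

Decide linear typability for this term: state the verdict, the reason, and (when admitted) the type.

yes — exactly-once usage across h, f, p, r, g; term : Str -> Str
usage: h: 1×, f: 1×, p [bound]: 1×, r [bound]: 1×, g [bound]: 1×
order of uses: h, f, r, g, p
typing: well-typed at Str -> Str
per-discipline verdicts: ordered ✓, linear ✓, affine ✓, relevant ✓, unrestricted ✓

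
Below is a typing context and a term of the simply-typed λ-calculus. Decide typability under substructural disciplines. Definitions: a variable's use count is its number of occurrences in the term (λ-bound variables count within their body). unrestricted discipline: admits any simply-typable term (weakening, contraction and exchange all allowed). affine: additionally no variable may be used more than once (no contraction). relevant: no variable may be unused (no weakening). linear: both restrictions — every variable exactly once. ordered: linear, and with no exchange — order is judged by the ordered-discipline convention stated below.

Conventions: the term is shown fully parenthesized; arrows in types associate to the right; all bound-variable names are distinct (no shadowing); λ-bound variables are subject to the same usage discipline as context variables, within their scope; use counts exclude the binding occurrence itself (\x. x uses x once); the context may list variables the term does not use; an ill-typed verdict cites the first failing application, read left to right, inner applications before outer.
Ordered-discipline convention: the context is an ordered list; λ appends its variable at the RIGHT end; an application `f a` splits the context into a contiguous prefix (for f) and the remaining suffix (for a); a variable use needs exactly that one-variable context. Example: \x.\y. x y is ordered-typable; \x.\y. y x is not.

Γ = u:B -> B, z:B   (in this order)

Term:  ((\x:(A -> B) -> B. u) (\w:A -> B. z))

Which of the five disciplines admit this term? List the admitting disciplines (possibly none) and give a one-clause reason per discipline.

admitting disciplines: affine, unrestricted
variable uses: u: 1×, z: 1×, x (bound): 0×, w (bound): 0×
use order (left to right): u, z
typing: the term checks, with type B -> B
ordered: ✗ — needs weakening: x, w unused
linear: ✗ — needs weakening: x, w unused
affine: ✓ — no duplicate uses among u, z, x, w
relevant: ✗ — needs weakening: x, w unused
unrestricted: ✓ — type-checks (B -> B) and nothing is barred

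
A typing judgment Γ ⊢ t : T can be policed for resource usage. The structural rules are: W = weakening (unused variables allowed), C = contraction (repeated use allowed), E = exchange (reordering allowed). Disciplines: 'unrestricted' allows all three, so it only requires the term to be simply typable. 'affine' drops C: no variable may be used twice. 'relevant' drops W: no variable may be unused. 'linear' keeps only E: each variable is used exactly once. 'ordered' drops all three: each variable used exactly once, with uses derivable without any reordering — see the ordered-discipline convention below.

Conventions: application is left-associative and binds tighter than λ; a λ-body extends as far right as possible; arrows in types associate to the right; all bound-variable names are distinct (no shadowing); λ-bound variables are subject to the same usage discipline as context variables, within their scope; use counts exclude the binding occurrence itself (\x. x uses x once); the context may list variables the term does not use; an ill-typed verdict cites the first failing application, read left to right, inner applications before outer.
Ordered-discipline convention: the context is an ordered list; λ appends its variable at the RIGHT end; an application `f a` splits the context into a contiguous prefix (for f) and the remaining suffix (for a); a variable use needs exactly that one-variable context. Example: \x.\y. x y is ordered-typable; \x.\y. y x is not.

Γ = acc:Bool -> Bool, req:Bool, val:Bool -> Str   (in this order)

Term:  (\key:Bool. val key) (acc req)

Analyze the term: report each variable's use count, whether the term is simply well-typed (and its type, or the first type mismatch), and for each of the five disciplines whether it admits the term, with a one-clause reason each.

usage: acc ×1; req ×1; val ×1; key [bound] ×1
use order (left to right): val, key, acc, req
typing: well-typed — term : Str
ordered: ✗, use order val, key, acc, req needs exchange
linear: ✓, acc, req, val, key: one use apiece
affine: ✓, no duplicate uses among acc, req, val, key
relevant: ✓, every one of acc, req, val, key appears
unrestricted: ✓, type-checks (Str) and nothing is barred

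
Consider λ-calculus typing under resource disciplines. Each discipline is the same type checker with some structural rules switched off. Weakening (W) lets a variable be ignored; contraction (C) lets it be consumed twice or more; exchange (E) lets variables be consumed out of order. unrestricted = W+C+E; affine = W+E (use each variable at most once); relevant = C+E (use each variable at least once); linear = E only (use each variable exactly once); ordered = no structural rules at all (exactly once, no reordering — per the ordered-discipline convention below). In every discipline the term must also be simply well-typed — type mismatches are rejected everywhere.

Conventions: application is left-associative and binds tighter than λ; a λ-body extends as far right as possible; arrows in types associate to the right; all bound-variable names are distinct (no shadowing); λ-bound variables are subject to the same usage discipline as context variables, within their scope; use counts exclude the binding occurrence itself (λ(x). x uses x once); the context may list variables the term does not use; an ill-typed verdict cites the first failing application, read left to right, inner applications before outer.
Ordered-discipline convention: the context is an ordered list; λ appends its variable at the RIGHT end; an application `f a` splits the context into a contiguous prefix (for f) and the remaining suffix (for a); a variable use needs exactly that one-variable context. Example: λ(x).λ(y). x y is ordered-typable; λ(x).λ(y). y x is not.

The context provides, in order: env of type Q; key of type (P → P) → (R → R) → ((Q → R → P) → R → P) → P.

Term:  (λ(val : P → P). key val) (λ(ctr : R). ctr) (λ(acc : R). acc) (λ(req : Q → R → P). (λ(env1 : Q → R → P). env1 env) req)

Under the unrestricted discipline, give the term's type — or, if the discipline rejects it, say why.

not well-typed under unrestricted — fails simple typing
variable uses: env=1; key=1; val (λ-bound)=1; ctr (λ-bound)=1; acc (λ-bound)=1; req (λ-bound)=1; env1 (λ-bound)=1
left-to-right use order: key, val, ctr, acc, env1, env, req
typing: ill-typed: an argument R → R mismatches the expected P → P
across the five disciplines: ordered ✗, linear ✗, affine ✗, relevant ✗, unrestricted ✗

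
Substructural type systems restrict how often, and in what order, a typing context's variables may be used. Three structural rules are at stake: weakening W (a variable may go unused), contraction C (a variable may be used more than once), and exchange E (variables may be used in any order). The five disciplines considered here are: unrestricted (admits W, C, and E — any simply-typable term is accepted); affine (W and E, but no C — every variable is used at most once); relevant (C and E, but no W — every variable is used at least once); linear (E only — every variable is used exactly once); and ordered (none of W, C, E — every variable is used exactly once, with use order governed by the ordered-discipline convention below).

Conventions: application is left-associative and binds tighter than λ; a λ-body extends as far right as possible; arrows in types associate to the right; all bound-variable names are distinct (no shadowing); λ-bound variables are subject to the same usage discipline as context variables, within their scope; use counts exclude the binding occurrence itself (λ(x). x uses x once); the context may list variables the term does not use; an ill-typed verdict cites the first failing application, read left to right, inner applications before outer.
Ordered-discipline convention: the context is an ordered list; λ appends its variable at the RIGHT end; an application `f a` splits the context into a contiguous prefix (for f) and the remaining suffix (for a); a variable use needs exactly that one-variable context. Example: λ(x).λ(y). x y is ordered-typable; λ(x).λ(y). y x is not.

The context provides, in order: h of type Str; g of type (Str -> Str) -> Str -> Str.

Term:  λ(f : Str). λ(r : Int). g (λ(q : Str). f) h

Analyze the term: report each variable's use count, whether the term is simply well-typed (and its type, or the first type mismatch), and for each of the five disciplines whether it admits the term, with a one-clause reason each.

usage: h: 1; g: 1; f [bound]: 1; r [bound]: 0; q [bound]: 0
uses in reading order: g, f, h
typing: ✓ — Str -> Int -> Str
ordered: ✗, needs weakening: r, q unused
linear: ✗, needs weakening: r, q unused
affine: ✓, none of h, g, f, r, q used more than once
relevant: ✗, needs weakening: r, q unused
unrestricted: ✓, simply typable at Str -> Int -> Str; W, C, E all held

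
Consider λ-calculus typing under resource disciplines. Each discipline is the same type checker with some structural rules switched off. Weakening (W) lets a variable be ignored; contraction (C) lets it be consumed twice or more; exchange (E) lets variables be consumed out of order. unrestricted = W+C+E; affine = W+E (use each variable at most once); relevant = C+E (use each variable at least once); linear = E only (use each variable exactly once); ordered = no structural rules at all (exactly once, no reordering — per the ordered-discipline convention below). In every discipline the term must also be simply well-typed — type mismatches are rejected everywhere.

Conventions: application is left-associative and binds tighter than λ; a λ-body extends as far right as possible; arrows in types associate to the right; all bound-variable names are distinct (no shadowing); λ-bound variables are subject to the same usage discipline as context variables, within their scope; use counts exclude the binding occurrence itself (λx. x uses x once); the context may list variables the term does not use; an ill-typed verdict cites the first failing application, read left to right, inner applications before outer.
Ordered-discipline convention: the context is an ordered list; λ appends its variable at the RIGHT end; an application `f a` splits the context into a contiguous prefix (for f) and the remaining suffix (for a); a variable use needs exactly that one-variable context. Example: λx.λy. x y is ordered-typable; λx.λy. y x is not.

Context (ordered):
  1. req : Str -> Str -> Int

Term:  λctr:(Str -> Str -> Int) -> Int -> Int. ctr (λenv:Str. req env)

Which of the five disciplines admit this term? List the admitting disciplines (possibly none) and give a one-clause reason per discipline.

accepted by: linear, affine, relevant, unrestricted
use counts: req: 1; ctr (bound): 1; env (bound): 1
order of uses: ctr, req, env
typing: the term checks, with type ((Str -> Str -> Int) -> Int -> Int) -> Int -> Int
ordered ✗ (use order ctr, req, env needs exchange)
linear ✓ (exactly-once usage across req, ctr, env)
affine ✓ (none of req, ctr, env used more than once)
relevant ✓ (none of req, ctr, env goes unused)
unrestricted ✓ (type-checks (((Str -> Str -> Int) -> Int -> Int) -> Int -> Int) and nothing is barred)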